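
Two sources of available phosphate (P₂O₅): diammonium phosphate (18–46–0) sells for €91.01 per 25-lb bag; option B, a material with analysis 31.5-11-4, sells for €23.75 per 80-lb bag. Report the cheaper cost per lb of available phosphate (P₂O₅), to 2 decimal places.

€2.70 per lb P₂O₅ (option B)

diammonium phosphate: P₂O₅ per bag = 25 × 46% = 11.5 lb; cost = 91.01 / 11.5 = €7.9139/lb P₂O₅.
option B: P₂O₅ per bag = 80 × 11% = 8.8 lb; cost = 23.75 / 8.8 = €2.6989/lb P₂O₅.
option B is cheaper.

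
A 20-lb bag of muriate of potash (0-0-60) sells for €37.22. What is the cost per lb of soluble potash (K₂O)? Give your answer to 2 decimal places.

€3.10 per lb K₂O

K₂O in bag = 20 × 60% = 12 lb.
Cost per lb K₂O = €37.22 / 12 = €3.1017.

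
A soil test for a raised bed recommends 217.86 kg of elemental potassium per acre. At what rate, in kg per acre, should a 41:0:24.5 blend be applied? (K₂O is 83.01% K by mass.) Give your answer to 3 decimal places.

1071.226 kg of product per acre

As K₂O: 217.86 / 0.8301 = 262.45 kg per acre.
Product per acre = 262.45 / 24.5% = 1071.2257 kg.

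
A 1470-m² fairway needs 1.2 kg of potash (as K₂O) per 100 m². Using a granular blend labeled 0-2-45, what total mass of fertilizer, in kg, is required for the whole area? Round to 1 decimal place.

39.2 kg

Product per 100 m² = 1.2 / 45% = 2.66667 kg.
Total product = 2.66667 × 1470 / 100 = 39.2 kg.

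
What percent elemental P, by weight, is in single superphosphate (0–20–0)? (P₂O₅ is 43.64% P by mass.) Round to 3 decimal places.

%P = 20 × 0.4364 = 8.728%.

8.728% P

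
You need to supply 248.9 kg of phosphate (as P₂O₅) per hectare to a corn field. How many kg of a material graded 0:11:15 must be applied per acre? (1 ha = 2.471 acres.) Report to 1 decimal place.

Product per hectare = 248.9 / 11% = 2262.73 kg.
Convert to per acre: 2262.73 × 0.404694 = 915.713 kg.

915.7 kg of product per acre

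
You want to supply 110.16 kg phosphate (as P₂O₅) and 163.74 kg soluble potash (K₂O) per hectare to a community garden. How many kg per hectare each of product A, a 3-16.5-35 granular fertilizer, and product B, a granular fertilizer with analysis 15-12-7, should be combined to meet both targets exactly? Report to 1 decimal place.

392.0 kg product A, 378.9 kg product B

Let a = kg of product A, b = kg of product B (per hectare).
P₂O₅: 0.165·a + 0.12·b = 110.16
K₂O: 0.35·a + 0.07·b = 163.74
Eliminate b: (row1) − 0.12/0.07·(row2) → -0.435·a = -170.537, so a = 392.039.
Then b = (163.74 − 0.35·392.039) / 0.07 = 378.946.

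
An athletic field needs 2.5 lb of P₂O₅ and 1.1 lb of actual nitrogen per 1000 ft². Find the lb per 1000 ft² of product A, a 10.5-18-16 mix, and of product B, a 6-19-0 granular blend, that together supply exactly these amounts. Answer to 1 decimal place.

6.4 lb product A, 7.0 lb product B

With a, b = lb per 1000 ft² of product A and product B:
P₂O₅: 0.18·a + 0.19·b = 2.5
N: 0.105·a + 0.06·b = 1.1
Eliminate b: (row1) − 0.19/0.06·(row2) → -0.1525·a = -0.983333, so a = 6.44809.
Then b = (1.1 − 0.105·6.44809) / 0.06 = 7.04918.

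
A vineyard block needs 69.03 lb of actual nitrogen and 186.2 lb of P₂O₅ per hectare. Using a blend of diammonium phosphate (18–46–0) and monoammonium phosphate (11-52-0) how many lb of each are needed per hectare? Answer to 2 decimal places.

358.46 lb diammonium phosphate, 40.98 lb monoammonium phosphate

With a, b = lb per hectare of diammonium phosphate and monoammonium phosphate:
N: 0.18·a + 0.11·b = 69.03
P₂O₅: 0.46·a + 0.52·b = 186.2
Solving simultaneously: a = 358.456, b = 40.9814.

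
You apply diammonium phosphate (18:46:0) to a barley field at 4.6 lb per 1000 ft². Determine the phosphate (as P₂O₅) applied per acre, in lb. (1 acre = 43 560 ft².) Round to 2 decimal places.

P₂O₅ per 1000 ft² = 4.6 × 46% = 2.116 lb.
Convert to per acre: 2.116 × 43.56 = 92.173 lb.

92.17 lb P₂O₅ per acre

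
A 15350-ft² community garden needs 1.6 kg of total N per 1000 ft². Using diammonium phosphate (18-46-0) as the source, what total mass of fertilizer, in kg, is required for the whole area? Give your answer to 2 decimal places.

Product per 1000 ft² = 1.6 / 18% = 8.88889 kg.
Total product = 8.88889 × 15350 / 1000 = 136.444 kg.

136.44 kg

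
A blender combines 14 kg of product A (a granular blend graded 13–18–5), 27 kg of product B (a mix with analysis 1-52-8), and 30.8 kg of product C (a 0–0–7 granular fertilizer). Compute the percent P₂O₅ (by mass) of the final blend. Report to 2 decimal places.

Total mass = 14 + 27 + 30.8 = 71.8 kg.
P₂O₅ mass = 18%×14 + 52%×27 + 0%×30.8 = 16.56 kg.
% P₂O₅ = 16.56 / 71.8 = 23.0641%.

23.06% P₂O₅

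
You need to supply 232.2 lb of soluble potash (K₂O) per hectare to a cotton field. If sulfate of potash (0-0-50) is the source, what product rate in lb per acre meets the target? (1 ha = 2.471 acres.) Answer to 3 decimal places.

Product per hectare = 232.2 / 50% = 464.4 lb.
Convert to per acre: 464.4 × 0.404694 = 187.9401 lb.

187.940 lb of product per acre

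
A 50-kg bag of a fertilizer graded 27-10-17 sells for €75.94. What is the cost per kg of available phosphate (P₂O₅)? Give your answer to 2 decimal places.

€15.19 per kg P₂O₅

P₂O₅ in bag = 50 × 10% = 5 kg.
Cost per kg P₂O₅ = €75.94 / 5 = €15.1880.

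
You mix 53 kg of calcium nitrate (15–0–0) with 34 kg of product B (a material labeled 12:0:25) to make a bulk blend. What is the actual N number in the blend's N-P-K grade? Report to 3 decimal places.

13.828% N

Total mass = 53 + 34 = 87 kg.
N mass = 15%×53 + 12%×34 = 12.03 kg.
% N = 12.03 / 87 = 13.8276%.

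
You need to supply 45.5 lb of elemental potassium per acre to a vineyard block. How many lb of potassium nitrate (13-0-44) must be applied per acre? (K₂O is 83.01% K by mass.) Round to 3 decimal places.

As K₂O: 45.5 / 0.8301 = 54.8127 lb per acre.
Product per acre = 54.8127 / 44% = 124.5743 lb.

124.574 lb of product per acre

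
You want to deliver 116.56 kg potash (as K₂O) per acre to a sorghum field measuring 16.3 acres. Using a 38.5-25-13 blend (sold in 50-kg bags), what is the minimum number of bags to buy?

293 bags

Product per acre = 116.56 / 13% = 896.615 kg.
Total product = 896.615 × 16.3 = 14614.8 kg.
Bags = ⌈14614.8 / 50⌉ = 293.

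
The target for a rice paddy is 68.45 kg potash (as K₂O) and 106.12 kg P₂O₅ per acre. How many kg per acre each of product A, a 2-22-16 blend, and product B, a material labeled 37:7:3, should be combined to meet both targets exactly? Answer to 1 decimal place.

Per-acre balance (a = product A, b = product B):
K₂O: 0.16·a + 0.03·b = 68.45
P₂O₅: 0.22·a + 0.07·b = 106.12
Solving simultaneously: a = 349.543, b = 417.435.

349.5 kg product A, 417.4 kg product B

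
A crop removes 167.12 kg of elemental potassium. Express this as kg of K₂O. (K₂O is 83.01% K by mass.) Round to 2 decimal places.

201.33 kg K₂O

K₂O = 167.12 / 0.8301 = 201.325 kg.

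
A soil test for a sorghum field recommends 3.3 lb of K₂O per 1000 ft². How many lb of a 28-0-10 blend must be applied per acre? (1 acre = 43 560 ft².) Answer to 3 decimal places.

Product per 1000 ft² = 3.3 / 10% = 33 lb.
Convert to per acre: 33 × 43.56 = 1437.48 lb.

1437.480 lb of product per acre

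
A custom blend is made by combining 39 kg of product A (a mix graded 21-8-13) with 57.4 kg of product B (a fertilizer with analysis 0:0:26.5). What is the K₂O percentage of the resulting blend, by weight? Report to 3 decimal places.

21.038% K₂O

Total mass = 39 + 57.4 = 96.4 kg.
K₂O mass = 13%×39 + 26.5%×57.4 = 20.281 kg.
% K₂O = 20.281 / 96.4 = 21.0384%.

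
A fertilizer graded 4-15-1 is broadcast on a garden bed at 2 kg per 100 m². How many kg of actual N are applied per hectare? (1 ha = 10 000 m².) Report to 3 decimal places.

8.000 kg N per hectare

nitrogen per 100 m² = 2 × 4% = 0.08 kg.
Convert to per hectare: 0.08 × 100 = 8 kg.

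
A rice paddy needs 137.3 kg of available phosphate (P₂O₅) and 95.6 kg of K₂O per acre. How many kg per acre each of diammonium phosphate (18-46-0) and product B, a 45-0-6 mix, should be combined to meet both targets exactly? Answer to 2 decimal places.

Per-acre balance (a = diammonium phosphate, b = product B):
P₂O₅: 0.46·a + 0·b = 137.3
K₂O: 0·a + 0.06·b = 95.6
Solving simultaneously: a = 298.478, b = 1593.333.

298.48 kg diammonium phosphate, 1593.33 kg product B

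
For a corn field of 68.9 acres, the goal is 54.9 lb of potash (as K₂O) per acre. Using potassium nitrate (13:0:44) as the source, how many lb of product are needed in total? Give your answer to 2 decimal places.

8596.84 lb

Product per acre = 54.9 / 44% = 124.773 lb.
Total product = 124.773 × 68.9 = 8596.841 lb.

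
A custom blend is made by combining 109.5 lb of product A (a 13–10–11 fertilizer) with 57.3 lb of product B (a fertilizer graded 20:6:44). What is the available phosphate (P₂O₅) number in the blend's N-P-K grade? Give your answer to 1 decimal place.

Total mass = 109.5 + 57.3 = 166.8 lb.
P₂O₅ mass = 10%×109.5 + 6%×57.3 = 14.388 lb.
% P₂O₅ = 14.388 / 166.8 = 8.6259%.

8.6% P₂O₅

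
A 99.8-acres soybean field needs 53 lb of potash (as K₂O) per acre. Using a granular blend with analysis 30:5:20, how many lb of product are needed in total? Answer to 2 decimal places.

26447.00 lb

Product per acre = 53 / 20% = 265 lb.
Total product = 265 × 99.8 = 26447 lb.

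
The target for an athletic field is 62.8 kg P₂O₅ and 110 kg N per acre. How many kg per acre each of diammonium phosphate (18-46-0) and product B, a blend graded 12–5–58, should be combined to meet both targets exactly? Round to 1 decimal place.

Let a = kg of diammonium phosphate, b = kg of product B (per acre).
P₂O₅: 0.46·a + 0.05·b = 62.8
N: 0.18·a + 0.12·b = 110
From row1: a = (62.8 − 0.05·b) / 0.46.
Into row2: 0.18·(62.8 − 0.05·b)/0.46 + 0.12·b = 110 → b = 850.563, a = 44.0693.

44.1 kg diammonium phosphate, 850.6 kg product B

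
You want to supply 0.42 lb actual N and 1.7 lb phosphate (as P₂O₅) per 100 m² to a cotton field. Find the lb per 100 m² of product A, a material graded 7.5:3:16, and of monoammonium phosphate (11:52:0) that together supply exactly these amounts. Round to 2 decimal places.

0.88 lb product A, 3.22 lb monoammonium phosphate

Per-100 m² balance (a = product A, b = monoammonium phosphate):
N: 0.075·a + 0.11·b = 0.42
P₂O₅: 0.03·a + 0.52·b = 1.7
From row1: a = (0.42 − 0.11·b) / 0.075.
Into row2: 0.03·(0.42 − 0.11·b)/0.075 + 0.52·b = 1.7 → b = 3.21849, a = 0.879552.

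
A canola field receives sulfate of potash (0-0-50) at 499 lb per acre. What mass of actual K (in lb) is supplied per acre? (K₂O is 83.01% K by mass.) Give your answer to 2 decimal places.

K₂O per acre = 499 × 50% = 249.5 lb.
Elemental K = 249.5 × 0.8301 = 207.1099 lb per acre.

207.11 lb K per acre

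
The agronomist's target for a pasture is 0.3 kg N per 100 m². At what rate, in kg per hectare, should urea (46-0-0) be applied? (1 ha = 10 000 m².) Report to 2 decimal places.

65.22 kg of product per hectare

Product per 100 m² = 0.3 / 46% = 0.652174 kg.
Convert to per hectare: 0.652174 × 100 = 65.2174 kg.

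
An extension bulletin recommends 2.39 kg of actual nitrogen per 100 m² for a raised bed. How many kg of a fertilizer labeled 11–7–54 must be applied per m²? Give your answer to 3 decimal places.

Product per 100 m² = 2.39 / 11% = 21.7273 kg.
Convert to per m²: 21.7273 × 0.01 = 0.217273 kg.

0.217 kg of product per sq m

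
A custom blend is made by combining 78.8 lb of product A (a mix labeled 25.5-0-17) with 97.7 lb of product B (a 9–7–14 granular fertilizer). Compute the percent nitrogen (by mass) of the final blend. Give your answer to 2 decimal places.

16.37% N

Total mass = 78.8 + 97.7 = 176.5 lb.
N mass = 25.5%×78.8 + 9%×97.7 = 28.887 lb.
% N = 28.887 / 176.5 = 16.3666%.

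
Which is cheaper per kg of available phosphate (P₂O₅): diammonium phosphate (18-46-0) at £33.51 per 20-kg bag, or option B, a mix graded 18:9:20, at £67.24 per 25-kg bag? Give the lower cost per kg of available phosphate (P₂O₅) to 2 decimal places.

diammonium phosphate: P₂O₅ per bag = 20 × 46% = 9.2 kg; cost = 33.51 / 9.2 = £3.6424/kg P₂O₅.
option B: P₂O₅ per bag = 25 × 9% = 2.25 kg; cost = 67.24 / 2.25 = £29.8844/kg P₂O₅.
diammonium phosphate is cheaper.

£3.64 per kg P₂O₅ (diammonium phosphate)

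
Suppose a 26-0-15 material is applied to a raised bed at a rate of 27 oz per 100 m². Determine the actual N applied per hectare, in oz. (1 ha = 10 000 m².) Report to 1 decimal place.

702.0 oz N per hectare

nitrogen per 100 m² = 27 × 26% = 7.02 oz.
Convert to per hectare: 7.02 × 100 = 702 oz.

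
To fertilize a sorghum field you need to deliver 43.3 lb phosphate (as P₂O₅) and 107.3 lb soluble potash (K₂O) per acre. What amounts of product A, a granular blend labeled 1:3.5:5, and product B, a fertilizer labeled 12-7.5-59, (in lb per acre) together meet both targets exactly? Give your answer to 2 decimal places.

With a, b = lb per acre of product A and product B:
P₂O₅: 0.035·a + 0.075·b = 43.3
K₂O: 0.05·a + 0.59·b = 107.3
Eliminate a: (row1) − 0.035/0.05·(row2) → -0.338·b = -31.81, so b = 94.1124.
Back-substitute: a = (43.3 − 0.075·94.1124) / 0.035 = 1035.473.

1035.47 lb product A, 94.11 lb product B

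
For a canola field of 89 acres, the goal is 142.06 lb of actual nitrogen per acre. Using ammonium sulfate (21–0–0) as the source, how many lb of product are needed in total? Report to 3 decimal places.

60206.381 lb

Product per acre = 142.06 / 21% = 676.476 lb.
Total product = 676.476 × 89 = 60206.38095 lb.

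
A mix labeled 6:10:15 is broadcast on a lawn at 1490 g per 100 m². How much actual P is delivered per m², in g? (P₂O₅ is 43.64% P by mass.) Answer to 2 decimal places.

P₂O₅ per 100 m² = 1490 × 10% = 149 g.
Elemental P = 149 × 0.4364 = 65.0236 g per 100 m².
Convert to per m²: 65.0236 × 0.01 = 0.650236 g.

0.65 g P per sq m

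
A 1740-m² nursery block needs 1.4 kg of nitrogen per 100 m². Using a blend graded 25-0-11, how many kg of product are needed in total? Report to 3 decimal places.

Product per 100 m² = 1.4 / 25% = 5.6 kg.
Total product = 5.6 × 1740 / 100 = 97.44 kg.

97.440 kg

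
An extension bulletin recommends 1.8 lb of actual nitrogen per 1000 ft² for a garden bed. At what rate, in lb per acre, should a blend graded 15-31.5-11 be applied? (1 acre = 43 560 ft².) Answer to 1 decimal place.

Product per 1000 ft² = 1.8 / 15% = 12 lb.
Convert to per acre: 12 × 43.56 = 522.72 lb.

522.7 lb of product per acre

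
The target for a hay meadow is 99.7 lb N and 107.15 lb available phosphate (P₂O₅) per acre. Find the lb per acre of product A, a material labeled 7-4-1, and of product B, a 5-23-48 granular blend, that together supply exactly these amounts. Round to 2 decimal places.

Let a = lb of product A, b = lb of product B (per acre).
N: 0.07·a + 0.05·b = 99.7
P₂O₅: 0.04·a + 0.23·b = 107.15
Solving simultaneously: a = 1246.348, b = 249.113.

1246.35 lb product A, 249.11 lb product B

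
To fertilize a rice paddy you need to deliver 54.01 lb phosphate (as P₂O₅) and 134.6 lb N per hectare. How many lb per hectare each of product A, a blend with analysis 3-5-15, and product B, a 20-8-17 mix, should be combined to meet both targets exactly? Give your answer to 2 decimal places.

4.47 lb product A, 672.33 lb product B

Per-hectare balance (a = product A, b = product B):
P₂O₅: 0.05·a + 0.08·b = 54.01
N: 0.03·a + 0.2·b = 134.6
Eliminate a: (row1) − 0.05/0.03·(row2) → -0.253333·b = -170.323, so b = 672.329.
Back-substitute: a = (54.01 − 0.08·672.329) / 0.05 = 4.47368.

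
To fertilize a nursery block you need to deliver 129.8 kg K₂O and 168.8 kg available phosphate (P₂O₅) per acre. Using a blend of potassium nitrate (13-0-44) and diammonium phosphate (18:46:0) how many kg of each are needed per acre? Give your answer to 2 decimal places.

Per-acre balance (a = potassium nitrate, b = diammonium phosphate):
K₂O: 0.44·a + 0·b = 129.8
P₂O₅: 0·a + 0.46·b = 168.8
Solving simultaneously: a = 295, b = 366.957.

295.00 kg potassium nitrate, 366.96 kg diammonium phosphate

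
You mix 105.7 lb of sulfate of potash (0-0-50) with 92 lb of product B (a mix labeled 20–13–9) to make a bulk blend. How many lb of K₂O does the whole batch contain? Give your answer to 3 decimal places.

K₂O mass = 50%×105.7 + 9%×92 = 61.13 lb.

61.130 lb K₂O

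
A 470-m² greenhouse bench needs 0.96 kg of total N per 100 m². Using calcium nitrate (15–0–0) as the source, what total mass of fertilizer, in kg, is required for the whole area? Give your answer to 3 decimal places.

30.080 kg

Product per 100 m² = 0.96 / 15% = 6.4 kg.
Total product = 6.4 × 470 / 100 = 30.08 kg.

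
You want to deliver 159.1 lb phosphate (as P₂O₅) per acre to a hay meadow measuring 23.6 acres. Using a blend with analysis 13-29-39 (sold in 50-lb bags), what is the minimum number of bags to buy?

259 bags

Product per acre = 159.1 / 29% = 548.621 lb.
Total product = 548.621 × 23.6 = 12947.4 lb.
Bags = ⌈12947.4 / 50⌉ = 259.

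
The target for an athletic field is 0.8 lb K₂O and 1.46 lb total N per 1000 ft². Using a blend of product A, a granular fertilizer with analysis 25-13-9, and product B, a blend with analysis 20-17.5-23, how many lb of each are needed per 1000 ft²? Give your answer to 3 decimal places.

4.451 lb product A, 1.737 lb product B

Let a = lb of product A, b = lb of product B (per 1000 ft²).
K₂O: 0.09·a + 0.23·b = 0.8
N: 0.25·a + 0.2·b = 1.46
Eliminate b: (row1) − 0.23/0.2·(row2) → -0.1975·a = -0.879, so a = 4.45063.
Then b = (1.46 − 0.25·4.45063) / 0.2 = 1.73671.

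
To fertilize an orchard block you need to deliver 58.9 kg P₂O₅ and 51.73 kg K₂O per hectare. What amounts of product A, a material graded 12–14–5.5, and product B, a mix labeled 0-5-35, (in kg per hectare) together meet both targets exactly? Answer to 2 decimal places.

With a, b = kg per hectare of product A and product B:
P₂O₅: 0.14·a + 0.05·b = 58.9
K₂O: 0.055·a + 0.35·b = 51.73
Eliminate b: (row1) − 0.05/0.35·(row2) → 0.132143·a = 51.51, so a = 389.805.
Then b = (51.73 − 0.055·389.805) / 0.35 = 86.5449.

389.81 kg product A, 86.54 kg product B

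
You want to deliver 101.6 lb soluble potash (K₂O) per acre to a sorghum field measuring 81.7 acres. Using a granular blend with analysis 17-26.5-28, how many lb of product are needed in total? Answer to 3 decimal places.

29645.429 lb

Product per acre = 101.6 / 28% = 362.857 lb.
Total product = 362.857 × 81.7 = 29645.4286 lb.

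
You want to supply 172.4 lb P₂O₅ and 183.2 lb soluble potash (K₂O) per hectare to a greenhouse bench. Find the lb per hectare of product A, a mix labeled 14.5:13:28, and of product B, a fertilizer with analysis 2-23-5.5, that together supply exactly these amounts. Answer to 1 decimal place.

With a, b = lb per hectare of product A and product B:
P₂O₅: 0.13·a + 0.23·b = 172.4
K₂O: 0.28·a + 0.055·b = 183.2
From row1: a = (172.4 − 0.23·b) / 0.13.
Into row2: 0.28·(172.4 − 0.23·b)/0.13 + 0.055·b = 183.2 → b = 427.179, a = 570.376.

570.4 lb product A, 427.2 lb product B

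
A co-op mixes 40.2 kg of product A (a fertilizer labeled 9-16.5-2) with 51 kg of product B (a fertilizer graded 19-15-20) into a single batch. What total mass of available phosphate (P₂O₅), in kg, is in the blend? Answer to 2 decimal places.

14.28 kg P₂O₅

P₂O₅ mass = 16.5%×40.2 + 15%×51 = 14.283 kg.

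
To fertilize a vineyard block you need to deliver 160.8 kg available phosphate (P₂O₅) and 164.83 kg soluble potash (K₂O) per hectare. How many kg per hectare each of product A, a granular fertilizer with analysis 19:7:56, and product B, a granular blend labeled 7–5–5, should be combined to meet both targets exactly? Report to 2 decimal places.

8.22 kg product A, 3204.49 kg product B

Let a = kg of product A, b = kg of product B (per hectare).
P₂O₅: 0.07·a + 0.05·b = 160.8
K₂O: 0.56·a + 0.05·b = 164.83
Eliminate a: (row1) − 0.07/0.56·(row2) → 0.04375·b = 140.196, so b = 3204.486.
Back-substitute: a = (160.8 − 0.05·3204.486) / 0.07 = 8.22449.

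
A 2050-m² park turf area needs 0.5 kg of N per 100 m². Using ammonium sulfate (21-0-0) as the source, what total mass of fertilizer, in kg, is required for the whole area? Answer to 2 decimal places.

Product per 100 m² = 0.5 / 21% = 2.38095 kg.
Total product = 2.38095 × 2050 / 100 = 48.8095 kg.

48.81 kg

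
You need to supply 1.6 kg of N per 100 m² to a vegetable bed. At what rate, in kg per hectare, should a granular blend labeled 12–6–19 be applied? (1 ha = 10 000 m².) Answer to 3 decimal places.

1333.333 kg of product per hectare

Product per 100 m² = 1.6 / 12% = 13.3333 kg.
Convert to per hectare: 13.3333 × 100 = 1333.3333 kg.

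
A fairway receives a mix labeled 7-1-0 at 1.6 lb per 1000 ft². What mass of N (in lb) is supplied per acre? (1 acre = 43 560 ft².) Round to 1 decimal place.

nitrogen per 1000 ft² = 1.6 × 7% = 0.112 lb.
Convert to per acre: 0.112 × 43.56 = 4.87872 lb.

4.9 lb N per acre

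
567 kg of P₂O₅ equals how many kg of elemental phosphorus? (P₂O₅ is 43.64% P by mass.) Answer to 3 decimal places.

247.439 kg P

P = 567 × 0.4364 = 247.4388 kg.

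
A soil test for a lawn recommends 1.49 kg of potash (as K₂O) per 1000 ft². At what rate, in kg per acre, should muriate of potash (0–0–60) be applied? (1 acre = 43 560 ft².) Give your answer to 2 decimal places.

108.17 kg of product per acre

Product per 1000 ft² = 1.49 / 60% = 2.48333 kg.
Convert to per acre: 2.48333 × 43.56 = 108.174 kg.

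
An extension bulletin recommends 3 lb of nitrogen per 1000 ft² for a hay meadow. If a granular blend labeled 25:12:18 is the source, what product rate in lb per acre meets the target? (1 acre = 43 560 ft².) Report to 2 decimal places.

522.72 lb of product per acre

Product per 1000 ft² = 3 / 25% = 12 lb.
Convert to per acre: 12 × 43.56 = 522.72 lb.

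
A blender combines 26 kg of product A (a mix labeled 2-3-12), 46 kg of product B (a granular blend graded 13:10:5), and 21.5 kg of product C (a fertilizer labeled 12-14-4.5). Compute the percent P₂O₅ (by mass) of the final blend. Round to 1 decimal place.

9.0% P₂O₅

Total mass = 26 + 46 + 21.5 = 93.5 kg.
P₂O₅ mass = 3%×26 + 10%×46 + 14%×21.5 = 8.39 kg.
% P₂O₅ = 8.39 / 93.5 = 8.97326%.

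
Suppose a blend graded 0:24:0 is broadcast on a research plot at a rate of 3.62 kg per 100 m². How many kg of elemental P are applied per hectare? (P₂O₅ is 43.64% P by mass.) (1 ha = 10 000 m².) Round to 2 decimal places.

37.91 kg P per hectare

P₂O₅ per 100 m² = 3.62 × 24% = 0.8688 kg.
Elemental P = 0.8688 × 0.4364 = 0.379144 kg per 100 m².
Convert to per hectare: 0.379144 × 100 = 37.9144 kg.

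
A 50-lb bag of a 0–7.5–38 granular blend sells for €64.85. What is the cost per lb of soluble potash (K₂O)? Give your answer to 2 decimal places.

€3.41 per lb K₂O

K₂O in bag = 50 × 38% = 19 lb.
Cost per lb K₂O = €64.85 / 19 = €3.4132.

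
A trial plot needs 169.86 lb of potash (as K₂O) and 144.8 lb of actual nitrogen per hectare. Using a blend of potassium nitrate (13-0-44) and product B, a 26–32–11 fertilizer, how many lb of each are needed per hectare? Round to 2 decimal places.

Per-hectare balance (a = potassium nitrate, b = product B):
K₂O: 0.44·a + 0.11·b = 169.86
N: 0.13·a + 0.26·b = 144.8
From row1: a = (169.86 − 0.11·b) / 0.44.
Into row2: 0.13·(169.86 − 0.11·b)/0.44 + 0.26·b = 144.8 → b = 415.886, a = 282.074.

282.07 lb potassium nitrate, 415.89 lb product B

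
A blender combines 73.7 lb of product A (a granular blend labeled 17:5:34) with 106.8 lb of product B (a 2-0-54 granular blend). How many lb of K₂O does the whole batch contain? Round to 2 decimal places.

K₂O mass = 34%×73.7 + 54%×106.8 = 82.73 lb.

82.73 lb K₂O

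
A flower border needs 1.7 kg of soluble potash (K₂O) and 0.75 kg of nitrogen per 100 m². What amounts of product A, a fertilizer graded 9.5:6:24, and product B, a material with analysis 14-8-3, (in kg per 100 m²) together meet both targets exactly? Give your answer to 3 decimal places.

7.008 kg product A, 0.602 kg product B

Let a = kg of product A, b = kg of product B (per 100 m²).
K₂O: 0.24·a + 0.03·b = 1.7
N: 0.095·a + 0.14·b = 0.75
From row1: a = (1.7 − 0.03·b) / 0.24.
Into row2: 0.095·(1.7 − 0.03·b)/0.24 + 0.14·b = 0.75 → b = 0.601626, a = 7.00813.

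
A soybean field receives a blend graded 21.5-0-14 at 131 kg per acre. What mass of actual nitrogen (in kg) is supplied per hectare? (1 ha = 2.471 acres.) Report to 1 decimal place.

69.6 kg N per hectare

nitrogen per acre = 131 × 21.5% = 28.165 kg.
Convert to per hectare: 28.165 × 2.471 = 69.5957 kg.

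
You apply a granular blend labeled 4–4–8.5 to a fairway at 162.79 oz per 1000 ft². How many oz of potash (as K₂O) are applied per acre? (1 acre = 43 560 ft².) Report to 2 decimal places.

602.75 oz K₂O per acre

K₂O per 1000 ft² = 162.79 × 8.5% = 13.8371 oz.
Convert to per acre: 13.8371 × 43.56 = 602.746 oz.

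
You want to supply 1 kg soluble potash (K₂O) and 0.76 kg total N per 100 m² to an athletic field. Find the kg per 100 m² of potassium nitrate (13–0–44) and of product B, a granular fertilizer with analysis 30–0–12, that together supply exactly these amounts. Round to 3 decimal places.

1.794 kg potassium nitrate, 1.756 kg product B

Let a = kg of potassium nitrate, b = kg of product B (per 100 m²).
K₂O: 0.44·a + 0.12·b = 1
N: 0.13·a + 0.3·b = 0.76
From row1: a = (1 − 0.12·b) / 0.44.
Into row2: 0.13·(1 − 0.12·b)/0.44 + 0.3·b = 0.76 → b = 1.75601, a = 1.79381.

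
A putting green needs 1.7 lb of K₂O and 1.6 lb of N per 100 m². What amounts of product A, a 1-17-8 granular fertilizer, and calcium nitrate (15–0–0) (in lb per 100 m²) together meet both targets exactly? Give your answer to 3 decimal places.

With a, b = lb per 100 m² of product A and calcium nitrate:
K₂O: 0.08·a + 0·b = 1.7
N: 0.01·a + 0.15·b = 1.6
Eliminate b: (row1) − 0/0.15·(row2) → 0.08·a = 1.7, so a = 21.25.
Then b = (1.6 − 0.01·21.25) / 0.15 = 9.25.

21.250 lb product A, 9.250 lb calcium nitrate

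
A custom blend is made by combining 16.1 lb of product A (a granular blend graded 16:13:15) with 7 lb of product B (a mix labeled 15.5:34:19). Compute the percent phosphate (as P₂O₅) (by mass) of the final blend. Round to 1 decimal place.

Total mass = 16.1 + 7 = 23.1 lb.
P₂O₅ mass = 13%×16.1 + 34%×7 = 4.473 lb.
% P₂O₅ = 4.473 / 23.1 = 19.3636%.

19.4% P₂O₅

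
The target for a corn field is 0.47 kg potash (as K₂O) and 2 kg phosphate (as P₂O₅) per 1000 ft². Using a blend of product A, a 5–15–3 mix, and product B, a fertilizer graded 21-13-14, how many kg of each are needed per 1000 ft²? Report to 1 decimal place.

12.8 kg product A, 0.6 kg product B

With a, b = kg per 1000 ft² of product A and product B:
K₂O: 0.03·a + 0.14·b = 0.47
P₂O₅: 0.15·a + 0.13·b = 2
Eliminate b: (row1) − 0.14/0.13·(row2) → -0.131538·a = -1.68385, so a = 12.8012.
Then b = (2 − 0.15·12.8012) / 0.13 = 0.614035.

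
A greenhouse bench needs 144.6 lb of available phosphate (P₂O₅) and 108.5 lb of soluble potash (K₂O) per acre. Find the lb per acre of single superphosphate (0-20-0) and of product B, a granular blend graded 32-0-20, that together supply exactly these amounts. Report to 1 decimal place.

Let a = lb of single superphosphate, b = lb of product B (per acre).
P₂O₅: 0.2·a + 0·b = 144.6
K₂O: 0·a + 0.2·b = 108.5
Solving simultaneously: a = 723, b = 542.5.

723.0 lb single superphosphate, 542.5 lb product B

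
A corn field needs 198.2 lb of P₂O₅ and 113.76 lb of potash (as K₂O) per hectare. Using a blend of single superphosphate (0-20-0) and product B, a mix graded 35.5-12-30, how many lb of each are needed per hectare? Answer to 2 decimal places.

763.48 lb single superphosphate, 379.20 lb product B

With a, b = lb per hectare of single superphosphate and product B:
P₂O₅: 0.2·a + 0.12·b = 198.2
K₂O: 0·a + 0.3·b = 113.76
Solving simultaneously: a = 763.48, b = 379.2.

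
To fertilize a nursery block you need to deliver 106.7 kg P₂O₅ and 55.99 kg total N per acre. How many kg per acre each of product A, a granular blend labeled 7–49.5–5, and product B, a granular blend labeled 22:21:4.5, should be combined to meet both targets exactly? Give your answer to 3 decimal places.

Let a = kg of product A, b = kg of product B (per acre).
P₂O₅: 0.495·a + 0.21·b = 106.7
N: 0.07·a + 0.22·b = 55.99
Eliminate a: (row1) − 0.495/0.07·(row2) → -1.34571·b = -289.229, so b = 214.9262.
Back-substitute: a = (106.7 − 0.21·214.9262) / 0.495 = 124.3747.

124.375 kg product A, 214.926 kg product B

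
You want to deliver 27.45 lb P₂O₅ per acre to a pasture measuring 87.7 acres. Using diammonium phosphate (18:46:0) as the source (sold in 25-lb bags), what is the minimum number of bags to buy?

Product per acre = 27.45 / 46% = 59.6739 lb.
Total product = 59.6739 × 87.7 = 5233.4 lb.
Bags = ⌈5233.4 / 25⌉ = 210.

210 bags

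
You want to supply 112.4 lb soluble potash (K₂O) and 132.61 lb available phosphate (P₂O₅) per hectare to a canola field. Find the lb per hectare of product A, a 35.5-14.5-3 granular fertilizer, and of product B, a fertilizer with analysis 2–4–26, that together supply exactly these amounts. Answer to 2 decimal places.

Let a = lb of product A, b = lb of product B (per hectare).
K₂O: 0.03·a + 0.26·b = 112.4
P₂O₅: 0.145·a + 0.04·b = 132.61
From row1: a = (112.4 − 0.26·b) / 0.03.
Into row2: 0.145·(112.4 − 0.26·b)/0.03 + 0.04·b = 132.61 → b = 337.526, a = 821.441.

821.44 lb product A, 337.53 lb product B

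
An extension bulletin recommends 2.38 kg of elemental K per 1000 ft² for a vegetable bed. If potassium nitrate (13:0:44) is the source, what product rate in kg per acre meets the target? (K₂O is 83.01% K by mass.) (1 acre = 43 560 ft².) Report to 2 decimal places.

As K₂O: 2.38 / 0.8301 = 2.86712 kg per 1000 ft².
Product per 1000 ft² = 2.86712 / 44% = 6.51619 kg.
Convert to per acre: 6.51619 × 43.56 = 283.845 kg.

283.85 kg of product per acre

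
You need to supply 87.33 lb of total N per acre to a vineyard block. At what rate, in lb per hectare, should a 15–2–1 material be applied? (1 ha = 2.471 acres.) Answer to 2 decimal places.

Product per acre = 87.33 / 15% = 582.2 lb.
Convert to per hectare: 582.2 × 2.471 = 1438.616 lb.

1438.62 lb of product per hectare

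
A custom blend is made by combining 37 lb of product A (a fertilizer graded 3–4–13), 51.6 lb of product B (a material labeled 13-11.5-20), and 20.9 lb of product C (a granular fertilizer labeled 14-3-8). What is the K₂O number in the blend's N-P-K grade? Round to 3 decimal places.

15.344% K₂O

Total mass = 37 + 51.6 + 20.9 = 109.5 lb.
K₂O mass = 13%×37 + 20%×51.6 + 8%×20.9 = 16.802 lb.
% K₂O = 16.802 / 109.5 = 15.3443%.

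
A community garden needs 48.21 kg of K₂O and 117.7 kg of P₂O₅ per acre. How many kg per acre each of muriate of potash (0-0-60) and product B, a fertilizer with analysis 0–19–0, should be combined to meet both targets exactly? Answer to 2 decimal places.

Let a = kg of muriate of potash, b = kg of product B (per acre).
K₂O: 0.6·a + 0·b = 48.21
P₂O₅: 0·a + 0.19·b = 117.7
Solving simultaneously: a = 80.35, b = 619.474.

80.35 kg muriate of potash, 619.47 kg product B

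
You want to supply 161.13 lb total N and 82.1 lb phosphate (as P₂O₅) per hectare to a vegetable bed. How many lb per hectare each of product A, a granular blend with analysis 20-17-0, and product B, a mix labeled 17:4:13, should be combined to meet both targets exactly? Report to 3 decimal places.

359.416 lb product A, 524.981 lb product B

With a, b = lb per hectare of product A and product B:
N: 0.2·a + 0.17·b = 161.13
P₂O₅: 0.17·a + 0.04·b = 82.1
From row1: a = (161.13 − 0.17·b) / 0.2.
Into row2: 0.17·(161.13 − 0.17·b)/0.2 + 0.04·b = 82.1 → b = 524.9809, a = 359.4163.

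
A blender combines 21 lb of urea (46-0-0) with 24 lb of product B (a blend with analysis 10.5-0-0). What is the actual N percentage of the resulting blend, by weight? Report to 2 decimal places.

Total mass = 21 + 24 = 45 lb.
N mass = 46%×21 + 10.5%×24 = 12.18 lb.
% N = 12.18 / 45 = 27.0667%.

27.07% N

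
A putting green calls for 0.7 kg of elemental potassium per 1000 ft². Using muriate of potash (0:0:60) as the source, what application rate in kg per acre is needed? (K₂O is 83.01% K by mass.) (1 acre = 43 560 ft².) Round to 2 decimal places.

As K₂O: 0.7 / 0.8301 = 0.843272 kg per 1000 ft².
Product per 1000 ft² = 0.843272 / 60% = 1.40545 kg.
Convert to per acre: 1.40545 × 43.56 = 61.2215 kg.

61.22 kg of product per acre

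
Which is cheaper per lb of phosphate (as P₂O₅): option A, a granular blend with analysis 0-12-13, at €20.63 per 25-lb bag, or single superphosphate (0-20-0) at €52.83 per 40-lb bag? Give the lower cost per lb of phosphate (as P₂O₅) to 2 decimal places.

€6.60 per lb P₂O₅ (single superphosphate)

option A: P₂O₅ per bag = 25 × 12% = 3 lb; cost = 20.63 / 3 = €6.8767/lb P₂O₅.
single superphosphate: P₂O₅ per bag = 40 × 20% = 8 lb; cost = 52.83 / 8 = €6.6037/lb P₂O₅.
single superphosphate is cheaper.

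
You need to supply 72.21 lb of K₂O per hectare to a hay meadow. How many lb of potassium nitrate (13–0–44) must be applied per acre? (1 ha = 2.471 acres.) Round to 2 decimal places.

Product per hectare = 72.21 / 44% = 164.114 lb.
Convert to per acre: 164.114 × 0.404694 = 66.4159 lb.

66.42 lb of product per acre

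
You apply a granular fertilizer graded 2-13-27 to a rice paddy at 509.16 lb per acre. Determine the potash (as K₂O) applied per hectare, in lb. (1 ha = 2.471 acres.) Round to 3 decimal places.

339.696 lb K₂O per hectare

K₂O per acre = 509.16 × 27% = 137.473 lb.
Convert to per hectare: 137.473 × 2.471 = 339.6963 lb.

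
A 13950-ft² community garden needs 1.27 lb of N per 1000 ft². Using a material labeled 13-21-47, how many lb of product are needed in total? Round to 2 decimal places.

136.28 lb

Product per 1000 ft² = 1.27 / 13% = 9.76923 lb.
Total product = 9.76923 × 13950 / 1000 = 136.281 lb.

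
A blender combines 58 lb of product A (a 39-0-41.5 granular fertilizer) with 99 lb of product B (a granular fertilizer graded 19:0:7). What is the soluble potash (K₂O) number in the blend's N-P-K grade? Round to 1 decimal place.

19.7% K₂O

Total mass = 58 + 99 = 157 lb.
K₂O mass = 41.5%×58 + 7%×99 = 31 lb.
% K₂O = 31 / 157 = 19.7452%.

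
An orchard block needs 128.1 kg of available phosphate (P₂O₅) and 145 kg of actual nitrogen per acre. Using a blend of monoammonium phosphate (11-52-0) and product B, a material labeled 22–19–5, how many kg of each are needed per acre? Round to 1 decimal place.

6.8 kg monoammonium phosphate, 655.7 kg product B

Per-acre balance (a = monoammonium phosphate, b = product B):
P₂O₅: 0.52·a + 0.19·b = 128.1
N: 0.11·a + 0.22·b = 145
Solving simultaneously: a = 6.75936, b = 655.711.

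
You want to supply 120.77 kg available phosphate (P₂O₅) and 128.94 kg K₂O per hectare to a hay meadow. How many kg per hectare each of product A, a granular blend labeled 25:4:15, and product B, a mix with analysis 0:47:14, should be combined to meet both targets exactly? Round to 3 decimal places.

673.251 kg product A, 199.659 kg product B

Let a = kg of product A, b = kg of product B (per hectare).
P₂O₅: 0.04·a + 0.47·b = 120.77
K₂O: 0.15·a + 0.14·b = 128.94
Eliminate b: (row1) − 0.47/0.14·(row2) → -0.463571·a = -312.1, so a = 673.2512.
Then b = (128.94 − 0.15·673.2512) / 0.14 = 199.65948.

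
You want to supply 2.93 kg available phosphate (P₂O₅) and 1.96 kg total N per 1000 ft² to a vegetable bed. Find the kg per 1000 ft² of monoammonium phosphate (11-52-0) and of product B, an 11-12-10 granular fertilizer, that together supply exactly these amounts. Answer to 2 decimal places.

1.98 kg monoammonium phosphate, 15.84 kg product B

Let a = kg of monoammonium phosphate, b = kg of product B (per 1000 ft²).
P₂O₅: 0.52·a + 0.12·b = 2.93
N: 0.11·a + 0.11·b = 1.96
Solving simultaneously: a = 1.97955, b = 15.8386.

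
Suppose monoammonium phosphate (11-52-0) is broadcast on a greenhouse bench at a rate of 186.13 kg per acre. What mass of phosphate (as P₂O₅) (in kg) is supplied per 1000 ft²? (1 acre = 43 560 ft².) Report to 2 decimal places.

2.22 kg P₂O₅ per thousand sq ft

P₂O₅ per acre = 186.13 × 52% = 96.7876 kg.
Convert to per 1000 ft²: 96.7876 × 0.0229568 = 2.22194 kg.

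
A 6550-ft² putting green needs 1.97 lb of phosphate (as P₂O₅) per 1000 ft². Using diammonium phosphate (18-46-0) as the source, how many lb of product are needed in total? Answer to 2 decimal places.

28.05 lb

Product per 1000 ft² = 1.97 / 46% = 4.28261 lb.
Total product = 4.28261 × 6550 / 1000 = 28.0511 lb.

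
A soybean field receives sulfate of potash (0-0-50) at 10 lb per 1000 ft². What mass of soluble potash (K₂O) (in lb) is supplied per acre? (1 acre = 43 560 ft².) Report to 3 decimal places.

217.800 lb K₂O per acre

K₂O per 1000 ft² = 10 × 50% = 5 lb.
Convert to per acre: 5 × 43.56 = 217.8 lb.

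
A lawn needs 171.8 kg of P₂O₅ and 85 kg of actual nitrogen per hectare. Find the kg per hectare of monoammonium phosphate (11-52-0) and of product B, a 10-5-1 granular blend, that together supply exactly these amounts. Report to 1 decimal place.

278.1 kg monoammonium phosphate, 544.1 kg product B

Let a = kg of monoammonium phosphate, b = kg of product B (per hectare).
P₂O₅: 0.52·a + 0.05·b = 171.8
N: 0.11·a + 0.1·b = 85
Eliminate a: (row1) − 0.52/0.11·(row2) → -0.422727·b = -230.018, so b = 544.129.
Back-substitute: a = (171.8 − 0.05·544.129) / 0.52 = 278.065.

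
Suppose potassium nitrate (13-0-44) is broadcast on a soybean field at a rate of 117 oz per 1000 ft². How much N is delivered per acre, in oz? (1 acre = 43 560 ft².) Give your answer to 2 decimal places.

nitrogen per 1000 ft² = 117 × 13% = 15.21 oz.
Convert to per acre: 15.21 × 43.56 = 662.548 oz.

662.55 oz N per acre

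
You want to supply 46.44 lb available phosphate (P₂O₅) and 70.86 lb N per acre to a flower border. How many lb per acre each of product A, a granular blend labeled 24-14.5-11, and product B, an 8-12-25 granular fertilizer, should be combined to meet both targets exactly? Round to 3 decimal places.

278.372 lb product A, 50.634 lb product B

With a, b = lb per acre of product A and product B:
P₂O₅: 0.145·a + 0.12·b = 46.44
N: 0.24·a + 0.08·b = 70.86
Eliminate a: (row1) − 0.145/0.24·(row2) → 0.0716667·b = 3.62875, so b = 50.6337.
Back-substitute: a = (46.44 − 0.12·50.6337) / 0.145 = 278.3721.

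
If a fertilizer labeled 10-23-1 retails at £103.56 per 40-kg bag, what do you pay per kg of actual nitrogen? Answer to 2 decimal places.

N in bag = 40 × 10% = 4 kg.
Cost per kg N = £103.56 / 4 = £25.8900.

£25.89 per kg N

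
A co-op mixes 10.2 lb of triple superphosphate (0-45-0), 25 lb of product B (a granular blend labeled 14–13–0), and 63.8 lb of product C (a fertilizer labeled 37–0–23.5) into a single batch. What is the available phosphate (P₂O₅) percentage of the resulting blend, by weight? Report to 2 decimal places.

7.92% P₂O₅

Total mass = 10.2 + 25 + 63.8 = 99 lb.
P₂O₅ mass = 45%×10.2 + 13%×25 + 0%×63.8 = 7.84 lb.
% P₂O₅ = 7.84 / 99 = 7.91919%.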